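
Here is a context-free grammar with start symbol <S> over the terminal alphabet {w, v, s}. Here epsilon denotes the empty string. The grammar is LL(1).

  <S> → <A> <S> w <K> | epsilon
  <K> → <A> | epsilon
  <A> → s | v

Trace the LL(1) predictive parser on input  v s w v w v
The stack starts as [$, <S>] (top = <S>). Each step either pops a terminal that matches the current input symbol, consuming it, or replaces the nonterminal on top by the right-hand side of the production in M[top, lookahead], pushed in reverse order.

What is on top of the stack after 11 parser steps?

step 1: stack=$ <S>  input=v s w v w v $  — expand <S> → <A> <S> w <K>
step 2: stack=$ <K> w <S> <A>  input=v s w v w v $  — expand <A> → v
step 3: stack=$ <K> w <S> v  input=v s w v w v $  — match v
step 4: stack=$ <K> w <S>  input=s w v w v $  — expand <S> → <A> <S> w <K>
step 5: stack=$ <K> w <K> w <S> <A>  input=s w v w v $  — expand <A> → s
step 6: stack=$ <K> w <K> w <S> s  input=s w v w v $  — match s
step 7: stack=$ <K> w <K> w <S>  input=w v w v $  — expand <S> → epsilon
step 8: stack=$ <K> w <K> w  input=w v w v $  — match w
step 9: stack=$ <K> w <K>  input=v w v $  — expand <K> → <A>
step 10: stack=$ <K> w <A>  input=v w v $  — expand <A> → v
step 11: stack=$ <K> w v  input=v w v $  — match v
Stack after step 11: $ <K> w (top = w).

w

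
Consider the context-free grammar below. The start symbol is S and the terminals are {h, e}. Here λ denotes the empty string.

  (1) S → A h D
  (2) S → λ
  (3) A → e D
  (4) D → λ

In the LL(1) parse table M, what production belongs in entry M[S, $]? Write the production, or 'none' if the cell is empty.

FIRST(A) = {e}
FIRST(D) = {λ}
FIRST(S) = {λ, e}  (via A h D)
FOLLOW(S) includes $ since S is the start symbol.
FOLLOW(S): S appears on no right-hand side. Thus FOLLOW(S) = {$}.
For S → A h D: FIRST(A h D) = {e}, so it goes in M[S, t] for t ∈ {e}.
For S → λ: FIRST(λ) = {λ}, so it goes in M[S, t] for t ∈ {}; since λ ∈ FIRST, also for every t ∈ FOLLOW(S) = {$}.

S → λ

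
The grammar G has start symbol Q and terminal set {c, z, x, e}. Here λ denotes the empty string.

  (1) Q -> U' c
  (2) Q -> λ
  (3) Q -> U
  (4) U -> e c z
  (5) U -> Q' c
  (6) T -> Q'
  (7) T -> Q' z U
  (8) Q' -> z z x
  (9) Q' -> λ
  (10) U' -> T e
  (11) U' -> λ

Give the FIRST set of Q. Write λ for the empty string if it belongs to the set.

FIRST(Q'): from Q'->z z x we get {z}; from Q'->λ we get {λ}. So FIRST(Q') = {λ, z}.
FIRST(U): from U->e c z we get {e}; from U->Q' c we get {c, z}. So FIRST(U) = {c, e, z}.
FIRST(T): from T->Q' we get {λ, z}; from T->Q' z U we get {z}. So FIRST(T) = {λ, z}.
FIRST(U'): from U'->T e we get {e, z}; from U'->λ we get {λ}. So FIRST(U') = {λ, e, z}.
FIRST(Q): from Q->U' c we get {c, e, z}; from Q->λ we get {λ}; from Q->U we get {c, e, z}. So FIRST(Q) = {λ, c, e, z}.

{λ, c, e, z}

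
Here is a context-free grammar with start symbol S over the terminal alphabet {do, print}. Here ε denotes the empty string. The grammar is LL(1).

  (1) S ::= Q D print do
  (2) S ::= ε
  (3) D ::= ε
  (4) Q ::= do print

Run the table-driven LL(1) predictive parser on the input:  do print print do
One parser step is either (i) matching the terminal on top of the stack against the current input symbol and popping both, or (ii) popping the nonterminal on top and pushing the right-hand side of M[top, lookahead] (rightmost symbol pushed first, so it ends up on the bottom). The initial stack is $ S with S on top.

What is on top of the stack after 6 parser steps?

     Stack                  Input                Action
  1  $ S                    do print print do $  expand S ::= Q D print do
  2  $ do print D Q         do print print do $  expand Q ::= do print
  3  $ do print D print do  do print print do $  match do
  4  $ do print D print     print print do $     match print
  5  $ do print D           print do $           expand D ::= ε
  6  $ do print             print do $           match print
Stack after step 6: $ do (top = do).

do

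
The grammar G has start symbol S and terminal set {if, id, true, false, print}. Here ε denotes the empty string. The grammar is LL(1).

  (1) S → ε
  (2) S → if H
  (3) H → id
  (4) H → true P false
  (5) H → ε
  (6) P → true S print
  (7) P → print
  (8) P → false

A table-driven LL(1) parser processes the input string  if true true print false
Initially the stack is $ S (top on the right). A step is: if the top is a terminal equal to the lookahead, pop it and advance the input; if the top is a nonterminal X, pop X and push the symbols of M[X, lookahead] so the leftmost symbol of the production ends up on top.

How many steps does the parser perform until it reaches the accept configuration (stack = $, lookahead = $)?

9

step 1: stack=$ S  input=if true true print false $  — expand S → if H
step 2: stack=$ H if  input=if true true print false $  — match if
step 3: stack=$ H  input=true true print false $  — expand H → true P false
step 4: stack=$ false P true  input=true true print false $  — match true
step 5: stack=$ false P  input=true print false $  — expand P → true S print
step 6: stack=$ false print S true  input=true print false $  — match true
step 7: stack=$ false print S  input=print false $  — expand S → ε
step 8: stack=$ false print  input=print false $  — match print
step 9: stack=$ false  input=false $  — match false
Accept reached after 9 steps.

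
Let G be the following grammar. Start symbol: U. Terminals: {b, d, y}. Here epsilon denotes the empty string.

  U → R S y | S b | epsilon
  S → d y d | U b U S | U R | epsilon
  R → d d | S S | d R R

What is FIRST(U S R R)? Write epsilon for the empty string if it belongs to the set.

{epsilon, b, d, y}

FIRST(U) = {epsilon, b, d, y}  (via R S y, S b)
FIRST(S) = {epsilon, b, d, y}  (via U b U S, U R)
FIRST(R) = {epsilon, b, d, y}  (via S S)
FIRST(U S R R): take FIRST of each symbol in turn, carrying on past any symbol whose FIRST contains epsilon; result {epsilon, b, d, y}.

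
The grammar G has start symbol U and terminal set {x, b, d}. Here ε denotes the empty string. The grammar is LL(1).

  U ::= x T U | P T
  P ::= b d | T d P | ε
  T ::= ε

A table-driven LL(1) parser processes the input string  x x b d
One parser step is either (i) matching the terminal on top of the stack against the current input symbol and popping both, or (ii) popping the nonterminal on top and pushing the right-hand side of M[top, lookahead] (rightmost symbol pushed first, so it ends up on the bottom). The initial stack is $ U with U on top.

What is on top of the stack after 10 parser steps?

      Stack    Input      Action
   1  $ U      x x b d $  expand U ::= x T U
   2  $ U T x  x x b d $  match x
   3  $ U T    x b d $    expand T ::= ε
   4  $ U      x b d $    expand U ::= x T U
   5  $ U T x  x b d $    match x
   6  $ U T    b d $      expand T ::= ε
   7  $ U      b d $      expand U ::= P T
   8  $ T P    b d $      expand P ::= b d
   9  $ T d b  b d $      match b
  10  $ T d    d $        match d
Stack after step 10: $ T (top = T).

T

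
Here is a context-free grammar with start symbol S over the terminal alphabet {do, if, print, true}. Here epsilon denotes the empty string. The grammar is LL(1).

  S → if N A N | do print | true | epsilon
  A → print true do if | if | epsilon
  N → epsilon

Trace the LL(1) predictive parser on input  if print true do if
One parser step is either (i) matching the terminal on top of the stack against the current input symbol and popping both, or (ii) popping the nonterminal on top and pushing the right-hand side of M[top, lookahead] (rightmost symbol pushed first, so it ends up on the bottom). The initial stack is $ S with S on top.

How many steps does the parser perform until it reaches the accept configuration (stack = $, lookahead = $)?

     Stack                 Input                  Action
  1  $ S                   if print true do if $  expand S → if N A N
  2  $ N A N if            if print true do if $  match if
  3  $ N A N               print true do if $     expand N → epsilon
  4  $ N A                 print true do if $     expand A → print true do if
  5  $ N if do true print  print true do if $     match print
  6  $ N if do true        true do if $           match true
  7  $ N if do             do if $                match do
  8  $ N if                if $                   match if
  9  $ N                   $                      expand N → epsilon
Accept reached after 9 steps.

9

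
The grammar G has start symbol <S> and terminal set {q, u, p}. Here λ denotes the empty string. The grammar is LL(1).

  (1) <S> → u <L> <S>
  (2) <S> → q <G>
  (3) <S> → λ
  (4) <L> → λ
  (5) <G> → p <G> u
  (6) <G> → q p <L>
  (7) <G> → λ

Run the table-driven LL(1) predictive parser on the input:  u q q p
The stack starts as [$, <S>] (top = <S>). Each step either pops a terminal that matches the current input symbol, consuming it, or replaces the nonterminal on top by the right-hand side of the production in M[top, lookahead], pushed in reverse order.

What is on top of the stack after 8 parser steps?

step 1: stack=$ <S>  input=u q q p $  — expand <S> → u <L> <S>
step 2: stack=$ <S> <L> u  input=u q q p $  — match u
step 3: stack=$ <S> <L>  input=q q p $  — expand <L> → λ
step 4: stack=$ <S>  input=q q p $  — expand <S> → q <G>
step 5: stack=$ <G> q  input=q q p $  — match q
step 6: stack=$ <G>  input=q p $  — expand <G> → q p <L>
step 7: stack=$ <L> p q  input=q p $  — match q
step 8: stack=$ <L> p  input=p $  — match p
Stack after step 8: $ <L> (top = <L>).

<L>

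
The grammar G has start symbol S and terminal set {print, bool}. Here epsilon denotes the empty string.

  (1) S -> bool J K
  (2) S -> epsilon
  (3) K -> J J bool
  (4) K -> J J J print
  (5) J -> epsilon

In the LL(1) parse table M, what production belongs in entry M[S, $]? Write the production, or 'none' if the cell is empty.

S -> epsilon

FIRST(S): from S->bool J K we get {bool}; from S->epsilon we get {epsilon}. So FIRST(S) = {epsilon, bool}.
FIRST(J): from J->epsilon we get {epsilon}. So FIRST(J) = {epsilon}.
FIRST(K): from K->J J bool we get {bool}; from K->J J J print we get {print}. So FIRST(K) = {bool, print}.
FOLLOW(S) includes $ since S is the start symbol.
FOLLOW(S): S appears on no right-hand side. Thus FOLLOW(S) = {$}.
For S -> bool J K: FIRST(bool J K) = {bool}, so it goes in M[S, t] for t ∈ {bool}.
For S -> epsilon: FIRST(epsilon) = {epsilon}, so it goes in M[S, t] for t ∈ {}; since epsilon ∈ FIRST, also for every t ∈ FOLLOW(S) = {$}.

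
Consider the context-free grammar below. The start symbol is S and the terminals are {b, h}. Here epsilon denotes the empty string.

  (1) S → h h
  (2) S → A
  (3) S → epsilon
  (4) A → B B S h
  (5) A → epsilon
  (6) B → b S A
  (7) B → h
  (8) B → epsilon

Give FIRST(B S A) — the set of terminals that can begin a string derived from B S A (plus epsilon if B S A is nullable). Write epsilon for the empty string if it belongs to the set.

FIRST(B) = {epsilon, b, h}
FIRST(S) = {epsilon, b, h}  (via A)
FIRST(A) = {epsilon, b, h}  (via B B S h)
FIRST(B S A): take FIRST of each symbol in turn, carrying on past any symbol whose FIRST contains epsilon; result {epsilon, b, h}.

{epsilon, b, h}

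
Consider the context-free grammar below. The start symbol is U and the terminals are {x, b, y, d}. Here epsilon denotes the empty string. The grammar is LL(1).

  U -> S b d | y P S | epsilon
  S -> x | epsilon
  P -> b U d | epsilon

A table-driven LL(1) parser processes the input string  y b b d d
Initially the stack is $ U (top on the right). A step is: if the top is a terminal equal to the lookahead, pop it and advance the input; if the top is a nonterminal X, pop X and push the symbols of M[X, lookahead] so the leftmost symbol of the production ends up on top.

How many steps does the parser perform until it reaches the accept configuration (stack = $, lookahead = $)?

10

      Stack        Input        Action
   1  $ U          y b b d d $  expand U -> y P S
   2  $ S P y      y b b d d $  match y
   3  $ S P        b b d d $    expand P -> b U d
   4  $ S d U b    b b d d $    match b
   5  $ S d U      b d d $      expand U -> S b d
   6  $ S d d b S  b d d $      expand S -> epsilon
   7  $ S d d b    b d d $      match b
   8  $ S d d      d d $        match d
   9  $ S d        d $          match d
  10  $ S          $            expand S -> epsilon
Accept reached after 10 steps.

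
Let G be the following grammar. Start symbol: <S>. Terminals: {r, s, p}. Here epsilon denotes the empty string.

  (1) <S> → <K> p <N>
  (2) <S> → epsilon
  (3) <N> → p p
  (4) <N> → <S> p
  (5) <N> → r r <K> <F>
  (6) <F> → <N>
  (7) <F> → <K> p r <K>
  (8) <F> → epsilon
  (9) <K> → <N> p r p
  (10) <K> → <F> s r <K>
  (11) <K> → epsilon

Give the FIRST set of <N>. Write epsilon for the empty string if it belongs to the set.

{p, r, s}

FIRST(<S>): from <S>→<K> p <N> we get {p, r, s}; from <S>→epsilon we get {epsilon}. So FIRST(<S>) = {epsilon, p, r, s}.
FIRST(<N>): from <N>→p p we get {p}; from <N>→<S> p we get {p, r, s}; from <N>→r r <K> <F> we get {r}. So FIRST(<N>) = {p, r, s}.
FIRST(<F>): from <F>→<N> we get {p, r, s}; from <F>→<K> p r <K> we get {p, r, s}; from <F>→epsilon we get {epsilon}. So FIRST(<F>) = {epsilon, p, r, s}.
FIRST(<K>): from <K>→<N> p r p we get {p, r, s}; from <K>→<F> s r <K> we get {p, r, s}; from <K>→epsilon we get {epsilon}. So FIRST(<K>) = {epsilon, p, r, s}.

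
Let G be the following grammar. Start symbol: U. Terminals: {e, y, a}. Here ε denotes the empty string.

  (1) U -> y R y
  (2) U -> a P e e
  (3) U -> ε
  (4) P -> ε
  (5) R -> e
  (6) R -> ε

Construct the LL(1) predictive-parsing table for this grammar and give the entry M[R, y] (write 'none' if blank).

FIRST(U): from U->y R y we get {y}; from U->a P e e we get {a}; from U->ε we get {ε}. So FIRST(U) = {ε, a, y}.
FIRST(P): from P->ε we get {ε}. So FIRST(P) = {ε}.
FIRST(R): from R->e we get {e}; from R->ε we get {ε}. So FIRST(R) = {ε, e}.
FOLLOW(U) includes $ since U is the start symbol.
FOLLOW(R): in U->y R y, R is followed by y with FIRST {y}. Thus FOLLOW(R) = {y}.
For R -> e: FIRST(e) = {e}, so it goes in M[R, t] for t ∈ {e}.
For R -> ε: FIRST(ε) = {ε}, so it goes in M[R, t] for t ∈ {}; since ε ∈ FIRST, also for every t ∈ FOLLOW(R) = {y}.

R -> ε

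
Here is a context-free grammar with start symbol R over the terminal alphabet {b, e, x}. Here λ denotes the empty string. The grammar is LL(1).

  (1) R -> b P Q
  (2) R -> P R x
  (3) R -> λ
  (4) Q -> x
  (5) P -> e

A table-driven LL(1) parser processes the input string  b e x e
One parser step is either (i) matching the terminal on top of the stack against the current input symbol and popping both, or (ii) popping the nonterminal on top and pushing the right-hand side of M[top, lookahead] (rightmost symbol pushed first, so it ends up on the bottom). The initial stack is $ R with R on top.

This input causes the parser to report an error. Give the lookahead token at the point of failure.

e

     Stack    Input      Action
  1  $ R      b e x e $  expand R -> b P Q
  2  $ Q P b  b e x e $  match b
  3  $ Q P    e x e $    expand P -> e
  4  $ Q e    e x e $    match e
  5  $ Q      x e $      expand Q -> x
  6  $ x      x e $      match x
  7  $        e $        error: stack empty but input remains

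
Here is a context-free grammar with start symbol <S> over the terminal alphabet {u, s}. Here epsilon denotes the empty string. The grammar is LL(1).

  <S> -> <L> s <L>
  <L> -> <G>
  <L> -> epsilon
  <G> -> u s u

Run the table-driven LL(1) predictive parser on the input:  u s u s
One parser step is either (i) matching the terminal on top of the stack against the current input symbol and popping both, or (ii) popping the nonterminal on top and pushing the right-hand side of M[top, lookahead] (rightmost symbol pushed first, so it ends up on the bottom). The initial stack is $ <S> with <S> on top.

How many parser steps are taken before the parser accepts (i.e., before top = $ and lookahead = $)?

step 1: stack=$ <S>  input=u s u s $  — expand <S> -> <L> s <L>
step 2: stack=$ <L> s <L>  input=u s u s $  — expand <L> -> <G>
step 3: stack=$ <L> s <G>  input=u s u s $  — expand <G> -> u s u
step 4: stack=$ <L> s u s u  input=u s u s $  — match u
step 5: stack=$ <L> s u s  input=s u s $  — match s
step 6: stack=$ <L> s u  input=u s $  — match u
step 7: stack=$ <L> s  input=s $  — match s
step 8: stack=$ <L>  input=$  — expand <L> -> epsilon
Accept reached after 8 steps.

8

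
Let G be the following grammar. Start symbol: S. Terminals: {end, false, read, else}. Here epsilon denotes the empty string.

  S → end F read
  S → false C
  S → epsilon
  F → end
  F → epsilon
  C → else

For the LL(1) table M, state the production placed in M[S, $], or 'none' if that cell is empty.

S → epsilon

FIRST(S): from S→end F read we get {end}; from S→false C we get {false}; from S→epsilon we get {epsilon}. So FIRST(S) = {epsilon, end, false}.
FIRST(F): from F→end we get {end}; from F→epsilon we get {epsilon}. So FIRST(F) = {epsilon, end}.
FIRST(C): from C→else we get {else}. So FIRST(C) = {else}.
FOLLOW(S) includes $ since S is the start symbol.
FOLLOW(S): S appears on no right-hand side. Thus FOLLOW(S) = {$}.
For S → end F read: FIRST(end F read) = {end}, so it goes in M[S, t] for t ∈ {end}.
For S → false C: FIRST(false C) = {false}, so it goes in M[S, t] for t ∈ {false}.
For S → epsilon: FIRST(epsilon) = {epsilon}, so it goes in M[S, t] for t ∈ {}; since epsilon ∈ FIRST, also for every t ∈ FOLLOW(S) = {$}.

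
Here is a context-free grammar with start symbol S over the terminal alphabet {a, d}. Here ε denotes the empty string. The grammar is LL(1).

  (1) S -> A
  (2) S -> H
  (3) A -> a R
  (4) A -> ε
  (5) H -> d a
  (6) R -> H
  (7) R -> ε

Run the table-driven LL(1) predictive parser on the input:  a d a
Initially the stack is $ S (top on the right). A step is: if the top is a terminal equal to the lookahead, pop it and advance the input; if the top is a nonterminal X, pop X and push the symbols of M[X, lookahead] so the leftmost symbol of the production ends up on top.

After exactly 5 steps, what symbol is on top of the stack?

step 1: stack=$ S  input=a d a $  — expand S -> A
step 2: stack=$ A  input=a d a $  — expand A -> a R
step 3: stack=$ R a  input=a d a $  — match a
step 4: stack=$ R  input=d a $  — expand R -> H
step 5: stack=$ H  input=d a $  — expand H -> d a
Stack after step 5: $ a d (top = d).

d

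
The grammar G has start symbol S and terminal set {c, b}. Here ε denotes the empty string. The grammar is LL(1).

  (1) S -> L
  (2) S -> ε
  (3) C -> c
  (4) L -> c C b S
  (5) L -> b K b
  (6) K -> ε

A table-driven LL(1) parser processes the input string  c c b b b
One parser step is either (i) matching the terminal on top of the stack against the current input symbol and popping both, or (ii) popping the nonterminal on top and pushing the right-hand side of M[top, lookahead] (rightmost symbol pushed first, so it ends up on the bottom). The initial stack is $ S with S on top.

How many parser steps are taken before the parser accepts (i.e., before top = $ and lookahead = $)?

      Stack      Input        Action
   1  $ S        c c b b b $  expand S -> L
   2  $ L        c c b b b $  expand L -> c C b S
   3  $ S b C c  c c b b b $  match c
   4  $ S b C    c b b b $    expand C -> c
   5  $ S b c    c b b b $    match c
   6  $ S b      b b b $      match b
   7  $ S        b b $        expand S -> L
   8  $ L        b b $        expand L -> b K b
   9  $ b K b    b b $        match b
  10  $ b K      b $          expand K -> ε
  11  $ b        b $          match b
Accept reached after 11 steps.

11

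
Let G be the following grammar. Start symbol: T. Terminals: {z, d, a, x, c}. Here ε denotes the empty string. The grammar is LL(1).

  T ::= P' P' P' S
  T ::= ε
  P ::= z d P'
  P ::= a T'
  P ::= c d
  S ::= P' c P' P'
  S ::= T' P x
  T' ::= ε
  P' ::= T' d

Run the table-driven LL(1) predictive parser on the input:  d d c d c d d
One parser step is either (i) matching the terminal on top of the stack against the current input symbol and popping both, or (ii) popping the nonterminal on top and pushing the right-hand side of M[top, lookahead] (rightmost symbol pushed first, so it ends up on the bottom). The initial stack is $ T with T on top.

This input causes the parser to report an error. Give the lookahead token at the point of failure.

c

     Stack           Input            Action
  1  $ T             d d c d c d d $  expand T ::= P' P' P' S
  2  $ S P' P' P'    d d c d c d d $  expand P' ::= T' d
  3  $ S P' P' d T'  d d c d c d d $  expand T' ::= ε
  4  $ S P' P' d     d d c d c d d $  match d
  5  $ S P' P'       d c d c d d $    expand P' ::= T' d
  6  $ S P' d T'     d c d c d d $    expand T' ::= ε
  7  $ S P' d        d c d c d d $    match d
  8  $ S P'          c d c d d $      error: M[P', c] is empty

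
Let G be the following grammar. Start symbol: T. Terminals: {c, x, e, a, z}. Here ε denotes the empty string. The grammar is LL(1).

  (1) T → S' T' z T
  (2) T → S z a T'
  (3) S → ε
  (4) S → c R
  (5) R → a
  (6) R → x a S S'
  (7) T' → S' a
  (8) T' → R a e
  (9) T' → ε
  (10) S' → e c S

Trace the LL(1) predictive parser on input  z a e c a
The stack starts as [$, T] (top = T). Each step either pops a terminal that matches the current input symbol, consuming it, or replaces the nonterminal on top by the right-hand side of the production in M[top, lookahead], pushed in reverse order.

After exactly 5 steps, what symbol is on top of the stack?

     Stack       Input        Action
  1  $ T         z a e c a $  expand T → S z a T'
  2  $ T' a z S  z a e c a $  expand S → ε
  3  $ T' a z    z a e c a $  match z
  4  $ T' a      a e c a $    match a
  5  $ T'        e c a $      expand T' → S' a
Stack after step 5: $ a S' (top = S').

S'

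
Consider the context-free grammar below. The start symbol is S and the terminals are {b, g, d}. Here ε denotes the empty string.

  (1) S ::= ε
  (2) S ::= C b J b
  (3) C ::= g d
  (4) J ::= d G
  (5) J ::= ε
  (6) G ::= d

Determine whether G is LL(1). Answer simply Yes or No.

FIRST(S) = {ε, g}
FIRST(C) = {g}
FIRST(J) = {ε, d}
FIRST(G) = {d}
FOLLOW(S) = {$}
FOLLOW(C) = {b}
FOLLOW(J) = {b}
FOLLOW(G) = {b}
Each cell of M receives at most one production.

Yes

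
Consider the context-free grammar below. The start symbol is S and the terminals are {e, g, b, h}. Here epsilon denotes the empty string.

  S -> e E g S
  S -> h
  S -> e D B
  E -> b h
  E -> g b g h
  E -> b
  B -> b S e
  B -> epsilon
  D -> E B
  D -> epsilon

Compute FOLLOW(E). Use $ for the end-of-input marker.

{$, b, e, g}

FIRST(S): from S->e E g S we get {e}; from S->h we get {h}; from S->e D B we get {e}. So FIRST(S) = {e, h}.
FIRST(E): from E->b h we get {b}; from E->g b g h we get {g}; from E->b we get {b}. So FIRST(E) = {b, g}.
FIRST(B): from B->b S e we get {b}; from B->epsilon we get {epsilon}. So FIRST(B) = {epsilon, b}.
FIRST(D): from D->E B we get {b, g}; from D->epsilon we get {epsilon}. So FIRST(D) = {epsilon, b, g}.
FOLLOW(S) includes $ since S is the start symbol.
FOLLOW(S): in S->e E g S, the suffix after S is empty (adds nothing new); in B->b S e, S is followed by e with FIRST {e}. Thus FOLLOW(S) = {$, e}.
FOLLOW(D): in S->e D B, D is followed by B with FIRST {epsilon, b}; in S->e D B, the suffix after D is nullable, so FOLLOW(D) ⊇ FOLLOW(S) = {$, e}. Thus FOLLOW(D) = {$, b, e}.
FOLLOW(E): in S->e E g S, E is followed by g S with FIRST {g}; in D->E B, E is followed by B with FIRST {epsilon, b}; in D->E B, the suffix after E is nullable, so FOLLOW(E) ⊇ FOLLOW(D) = {$, b, e}. Thus FOLLOW(E) = {$, b, e, g}.
FOLLOW(B): in S->e D B, the suffix after B is empty, so FOLLOW(B) ⊇ FOLLOW(S) = {$, e}; in D->E B, the suffix after B is empty, so FOLLOW(B) ⊇ FOLLOW(D) = {$, b, e}. Thus FOLLOW(B) = {$, b, e}.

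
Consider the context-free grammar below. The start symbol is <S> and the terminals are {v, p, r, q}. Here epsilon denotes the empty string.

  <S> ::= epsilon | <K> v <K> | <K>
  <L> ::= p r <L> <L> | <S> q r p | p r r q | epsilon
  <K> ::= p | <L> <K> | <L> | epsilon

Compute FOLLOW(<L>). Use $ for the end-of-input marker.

FIRST(<S>) = {epsilon, p, q, v}  (via <K> v <K>, <K>)
FIRST(<L>) = {epsilon, p, q, v}  (via <S> q r p)
FIRST(<K>) = {epsilon, p, q, v}  (via <L> <K>, <L>)
FOLLOW(<S>) includes $ since <S> is the start symbol.
FOLLOW(<S>): in <L>::=<S> q r p, <S> is followed by q r p with FIRST {q}. Thus FOLLOW(<S>) = {$, q}.
FOLLOW(<K>): in <S>::=<K> v <K> (occurrence 1), <K> is followed by v <K> with FIRST {v}; in <S>::=<K> v <K> (occurrence 2), the suffix after <K> is empty, so FOLLOW(<K>) ⊇ FOLLOW(<S>) = {$, q}; in <S>::=<K>, the suffix after <K> is empty, so FOLLOW(<K>) ⊇ FOLLOW(<S>) = {$, q}; in <K>::=<L> <K>, the suffix after <K> is empty (adds nothing new). Thus FOLLOW(<K>) = {$, q, v}.
FOLLOW(<L>): in <L>::=p r <L> <L> (occurrence 1), <L> is followed by <L> with FIRST {epsilon, p, q, v}; in <L>::=p r <L> <L> (occurrence 1), the suffix after <L> is nullable (adds nothing new); in <L>::=p r <L> <L> (occurrence 2), the suffix after <L> is empty (adds nothing new); in <K>::=<L> <K>, <L> is followed by <K> with FIRST {epsilon, p, q, v}; in <K>::=<L> <K>, the suffix after <L> is nullable, so FOLLOW(<L>) ⊇ FOLLOW(<K>) = {$, q, v}; in <K>::=<L>, the suffix after <L> is empty, so FOLLOW(<L>) ⊇ FOLLOW(<K>) = {$, q, v}. Thus FOLLOW(<L>) = {$, p, q, v}.

{$, p, q, v}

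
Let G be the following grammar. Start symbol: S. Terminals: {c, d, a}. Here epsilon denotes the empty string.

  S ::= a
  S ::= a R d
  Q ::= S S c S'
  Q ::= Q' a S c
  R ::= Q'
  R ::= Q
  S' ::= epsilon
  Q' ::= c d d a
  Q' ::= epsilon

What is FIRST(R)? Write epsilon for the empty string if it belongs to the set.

FIRST(S): from S::=a we get {a}; from S::=a R d we get {a}. So FIRST(S) = {a}.
FIRST(S'): from S'::=epsilon we get {epsilon}. So FIRST(S') = {epsilon}.
FIRST(Q'): from Q'::=c d d a we get {c}; from Q'::=epsilon we get {epsilon}. So FIRST(Q') = {epsilon, c}.
FIRST(Q): from Q::=S S c S' we get {a}; from Q::=Q' a S c we get {a, c}. So FIRST(Q) = {a, c}.
FIRST(R): from R::=Q' we get {epsilon, c}; from R::=Q we get {a, c}. So FIRST(R) = {epsilon, a, c}.

{epsilon, a, c}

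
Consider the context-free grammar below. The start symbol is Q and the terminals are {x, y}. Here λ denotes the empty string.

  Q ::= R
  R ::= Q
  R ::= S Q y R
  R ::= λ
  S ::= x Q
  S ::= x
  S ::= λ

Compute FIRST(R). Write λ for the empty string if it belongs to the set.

FIRST(S) = {λ, x}
FIRST(Q) = {λ, x, y}  (via R)
FIRST(R) = {λ, x, y}  (via Q, S Q y R)

{λ, x, y}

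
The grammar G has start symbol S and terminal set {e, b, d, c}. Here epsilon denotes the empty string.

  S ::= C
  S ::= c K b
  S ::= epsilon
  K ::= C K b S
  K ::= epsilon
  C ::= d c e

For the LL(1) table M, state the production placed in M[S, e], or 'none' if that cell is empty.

none

FIRST(C) = {d}
FIRST(S) = {epsilon, c, d}  (via C)
FIRST(K) = {epsilon, d}  (via C K b S)
FOLLOW(S) includes $ since S is the start symbol.
FOLLOW(K): in S::=c K b, K is followed by b with FIRST {b}; in K::=C K b S, K is followed by b S with FIRST {b}. Thus FOLLOW(K) = {b}.
FOLLOW(S): in K::=C K b S, the suffix after S is empty, so FOLLOW(S) ⊇ FOLLOW(K) = {b}. Thus FOLLOW(S) = {$, b}.
For S ::= C: FIRST(C) = {d}, so it goes in M[S, t] for t ∈ {d}.
For S ::= c K b: FIRST(c K b) = {c}, so it goes in M[S, t] for t ∈ {c}.
For S ::= epsilon: FIRST(epsilon) = {epsilon}, so it goes in M[S, t] for t ∈ {}; since epsilon ∈ FIRST, also for every t ∈ FOLLOW(S) = {$, b}.
None of these place a production in M[S, e].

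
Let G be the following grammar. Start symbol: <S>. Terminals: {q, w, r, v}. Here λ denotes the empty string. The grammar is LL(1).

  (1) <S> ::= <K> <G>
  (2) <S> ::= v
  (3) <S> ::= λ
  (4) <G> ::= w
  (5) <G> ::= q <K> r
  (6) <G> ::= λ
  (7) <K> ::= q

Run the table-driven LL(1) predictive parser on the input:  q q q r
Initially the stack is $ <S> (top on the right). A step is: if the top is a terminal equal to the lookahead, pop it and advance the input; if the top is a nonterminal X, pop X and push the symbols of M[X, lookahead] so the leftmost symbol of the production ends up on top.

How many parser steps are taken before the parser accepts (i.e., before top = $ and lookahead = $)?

8

     Stack      Input      Action
  1  $ <S>      q q q r $  expand <S> ::= <K> <G>
  2  $ <G> <K>  q q q r $  expand <K> ::= q
  3  $ <G> q    q q q r $  match q
  4  $ <G>      q q r $    expand <G> ::= q <K> r
  5  $ r <K> q  q q r $    match q
  6  $ r <K>    q r $      expand <K> ::= q
  7  $ r q      q r $      match q
  8  $ r        r $        match r
Accept reached after 8 steps.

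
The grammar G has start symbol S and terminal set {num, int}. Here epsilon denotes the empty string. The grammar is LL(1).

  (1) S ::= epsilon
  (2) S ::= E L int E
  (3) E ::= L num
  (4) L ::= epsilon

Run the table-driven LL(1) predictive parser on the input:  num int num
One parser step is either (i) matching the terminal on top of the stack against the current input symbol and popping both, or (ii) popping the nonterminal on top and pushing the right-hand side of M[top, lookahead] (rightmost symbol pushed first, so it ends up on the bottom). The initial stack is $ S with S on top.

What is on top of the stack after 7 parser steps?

     Stack            Input          Action
  1  $ S              num int num $  expand S ::= E L int E
  2  $ E int L E      num int num $  expand E ::= L num
  3  $ E int L num L  num int num $  expand L ::= epsilon
  4  $ E int L num    num int num $  match num
  5  $ E int L        int num $      expand L ::= epsilon
  6  $ E int          int num $      match int
  7  $ E              num $          expand E ::= L num
Stack after step 7: $ num L (top = L).

L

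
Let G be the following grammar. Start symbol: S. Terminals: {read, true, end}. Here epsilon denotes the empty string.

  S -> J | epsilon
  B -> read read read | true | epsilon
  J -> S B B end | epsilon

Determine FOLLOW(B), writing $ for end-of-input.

FIRST(B) = {epsilon, read, true}
FIRST(S) = {epsilon, end, read, true}  (via J)
FIRST(J) = {epsilon, end, read, true}  (via S B B end)
FOLLOW(S) includes $ since S is the start symbol.
FOLLOW(S): in J->S B B end, S is followed by B B end with FIRST {end, read, true}. Thus FOLLOW(S) = {$, end, read, true}.
FOLLOW(B): in J->S B B end (occurrence 1), B is followed by B end with FIRST {end, read, true}; in J->S B B end (occurrence 2), B is followed by end with FIRST {end}. Thus FOLLOW(B) = {end, read, true}.
FOLLOW(J): in S->J, the suffix after J is empty, so FOLLOW(J) ⊇ FOLLOW(S) = {$, end, read, true}. Thus FOLLOW(J) = {$, end, read, true}.

{end, read, true}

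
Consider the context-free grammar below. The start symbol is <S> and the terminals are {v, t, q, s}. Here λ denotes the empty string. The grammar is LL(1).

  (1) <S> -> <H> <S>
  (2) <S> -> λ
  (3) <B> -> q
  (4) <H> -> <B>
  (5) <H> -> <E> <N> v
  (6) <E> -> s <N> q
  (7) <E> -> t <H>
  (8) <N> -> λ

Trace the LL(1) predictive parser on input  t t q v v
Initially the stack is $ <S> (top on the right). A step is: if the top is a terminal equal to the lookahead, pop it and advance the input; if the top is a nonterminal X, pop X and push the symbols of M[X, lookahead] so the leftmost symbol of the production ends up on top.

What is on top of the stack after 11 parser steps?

v

      Stack                    Input        Action
   1  $ <S>                    t t q v v $  expand <S> -> <H> <S>
   2  $ <S> <H>                t t q v v $  expand <H> -> <E> <N> v
   3  $ <S> v <N> <E>          t t q v v $  expand <E> -> t <H>
   4  $ <S> v <N> <H> t        t t q v v $  match t
   5  $ <S> v <N> <H>          t q v v $    expand <H> -> <E> <N> v
   6  $ <S> v <N> v <N> <E>    t q v v $    expand <E> -> t <H>
   7  $ <S> v <N> v <N> <H> t  t q v v $    match t
   8  $ <S> v <N> v <N> <H>    q v v $      expand <H> -> <B>
   9  $ <S> v <N> v <N> <B>    q v v $      expand <B> -> q
  10  $ <S> v <N> v <N> q      q v v $      match q
  11  $ <S> v <N> v <N>        v v $        expand <N> -> λ
Stack after step 11: $ <S> v <N> v (top = v).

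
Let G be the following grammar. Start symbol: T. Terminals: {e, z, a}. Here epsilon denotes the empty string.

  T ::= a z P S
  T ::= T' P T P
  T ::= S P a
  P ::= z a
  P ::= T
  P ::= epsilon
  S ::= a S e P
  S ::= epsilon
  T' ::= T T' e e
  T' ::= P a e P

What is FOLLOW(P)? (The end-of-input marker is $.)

{$, a, e, z}

FIRST(S) = {epsilon, a}
FIRST(T) = {a, z}  (via T' P T P, S P a)
FIRST(P) = {epsilon, a, z}  (via T)
FIRST(T') = {a, z}  (via T T' e e, P a e P)
FOLLOW(T) includes $ since T is the start symbol.
FOLLOW(T'): in T::=T' P T P, T' is followed by P T P with FIRST {a, z}; in T'::=T T' e e, T' is followed by e e with FIRST {e}. Thus FOLLOW(T') = {a, e, z}.
FOLLOW(T): in T::=T' P T P, T is followed by P with FIRST {epsilon, a, z}; in T::=T' P T P, the suffix after T is nullable (adds nothing new); in P::=T, the suffix after T is empty, so FOLLOW(T) ⊇ FOLLOW(P) = {$, a, e, z}; in T'::=T T' e e, T is followed by T' e e with FIRST {a, z}. Thus FOLLOW(T) = {$, a, e, z}.
FOLLOW(S): in T::=a z P S, the suffix after S is empty, so FOLLOW(S) ⊇ FOLLOW(T) = {$, a, e, z}; in T::=S P a, S is followed by P a with FIRST {a, z}; in S::=a S e P, S is followed by e P with FIRST {e}. Thus FOLLOW(S) = {$, a, e, z}.
FOLLOW(P): in T::=a z P S, P is followed by S with FIRST {epsilon, a}; in T::=a z P S, the suffix after P is nullable, so FOLLOW(P) ⊇ FOLLOW(T) = {$, a, e, z}; in T::=T' P T P (occurrence 1), P is followed by T P with FIRST {a, z}; in T::=T' P T P (occurrence 2), the suffix after P is empty, so FOLLOW(P) ⊇ FOLLOW(T) = {$, a, e, z}; in T::=S P a, P is followed by a with FIRST {a}; in S::=a S e P, the suffix after P is empty, so FOLLOW(P) ⊇ FOLLOW(S) = {$, a, e, z}; in T'::=P a e P (occurrence 1), P is followed by a e P with FIRST {a}; in T'::=P a e P (occurrence 2), the suffix after P is empty, so FOLLOW(P) ⊇ FOLLOW(T') = {a, e, z}. Thus FOLLOW(P) = {$, a, e, z}.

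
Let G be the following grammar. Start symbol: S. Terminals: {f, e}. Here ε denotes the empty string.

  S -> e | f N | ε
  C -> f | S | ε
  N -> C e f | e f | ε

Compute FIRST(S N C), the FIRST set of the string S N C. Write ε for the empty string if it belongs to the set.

FIRST(S) = {ε, e, f}
FIRST(C) = {ε, e, f}  (via S)
FIRST(N) = {ε, e, f}  (via C e f)
FIRST(S N C): take FIRST of each symbol in turn, carrying on past any symbol whose FIRST contains ε; result {ε, e, f}.

{ε, e, f}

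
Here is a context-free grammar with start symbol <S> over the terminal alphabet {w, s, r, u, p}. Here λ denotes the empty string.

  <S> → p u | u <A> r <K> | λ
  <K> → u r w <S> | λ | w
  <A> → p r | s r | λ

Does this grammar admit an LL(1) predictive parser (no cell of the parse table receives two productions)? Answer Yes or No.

Yes

FIRST(<S>) = {λ, p, u}
FIRST(<K>) = {λ, u, w}
FIRST(<A>) = {λ, p, s}
FOLLOW(<S>) = {$}
FOLLOW(<K>) = {$}
FOLLOW(<A>) = {r}
Each cell of M receives at most one production.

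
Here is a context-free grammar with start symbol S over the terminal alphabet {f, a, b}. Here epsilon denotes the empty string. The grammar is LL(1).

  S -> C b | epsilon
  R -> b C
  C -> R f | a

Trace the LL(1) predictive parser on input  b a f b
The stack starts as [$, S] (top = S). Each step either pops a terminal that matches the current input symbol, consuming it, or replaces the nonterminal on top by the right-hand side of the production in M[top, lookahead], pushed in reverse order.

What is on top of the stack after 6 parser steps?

step 1: stack=$ S  input=b a f b $  — expand S -> C b
step 2: stack=$ b C  input=b a f b $  — expand C -> R f
step 3: stack=$ b f R  input=b a f b $  — expand R -> b C
step 4: stack=$ b f C b  input=b a f b $  — match b
step 5: stack=$ b f C  input=a f b $  — expand C -> a
step 6: stack=$ b f a  input=a f b $  — match a
Stack after step 6: $ b f (top = f).

f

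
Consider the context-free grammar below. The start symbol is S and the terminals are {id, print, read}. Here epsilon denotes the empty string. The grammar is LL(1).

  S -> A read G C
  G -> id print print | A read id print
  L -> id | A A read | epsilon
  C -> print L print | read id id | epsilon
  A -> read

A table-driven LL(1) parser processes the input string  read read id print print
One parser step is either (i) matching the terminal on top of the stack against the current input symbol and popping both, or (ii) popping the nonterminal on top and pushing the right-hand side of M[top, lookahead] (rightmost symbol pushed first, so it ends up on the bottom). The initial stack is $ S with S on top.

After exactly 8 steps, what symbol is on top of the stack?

     Stack               Input                       Action
  1  $ S                 read read id print print $  expand S -> A read G C
  2  $ C G read A        read read id print print $  expand A -> read
  3  $ C G read read     read read id print print $  match read
  4  $ C G read          read id print print $       match read
  5  $ C G               id print print $            expand G -> id print print
  6  $ C print print id  id print print $            match id
  7  $ C print print     print print $               match print
  8  $ C print           print $                     match print
Stack after step 8: $ C (top = C).

C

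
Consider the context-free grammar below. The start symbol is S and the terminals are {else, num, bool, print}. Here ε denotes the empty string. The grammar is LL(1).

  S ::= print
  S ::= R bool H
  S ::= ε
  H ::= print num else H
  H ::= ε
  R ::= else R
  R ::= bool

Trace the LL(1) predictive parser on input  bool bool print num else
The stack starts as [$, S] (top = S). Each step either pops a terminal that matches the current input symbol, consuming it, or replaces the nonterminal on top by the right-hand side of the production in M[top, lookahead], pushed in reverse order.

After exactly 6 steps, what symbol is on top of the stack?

     Stack               Input                       Action
  1  $ S                 bool bool print num else $  expand S ::= R bool H
  2  $ H bool R          bool bool print num else $  expand R ::= bool
  3  $ H bool bool       bool bool print num else $  match bool
  4  $ H bool            bool print num else $       match bool
  5  $ H                 print num else $            expand H ::= print num else H
  6  $ H else num print  print num else $            match print
Stack after step 6: $ H else num (top = num).

num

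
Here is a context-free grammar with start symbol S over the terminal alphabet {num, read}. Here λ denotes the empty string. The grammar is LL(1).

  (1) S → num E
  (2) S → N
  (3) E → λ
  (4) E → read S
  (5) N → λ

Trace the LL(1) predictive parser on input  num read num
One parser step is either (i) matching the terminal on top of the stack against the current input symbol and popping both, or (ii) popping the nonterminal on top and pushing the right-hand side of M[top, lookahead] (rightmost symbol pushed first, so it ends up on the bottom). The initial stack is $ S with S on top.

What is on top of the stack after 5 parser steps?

     Stack     Input           Action
  1  $ S       num read num $  expand S → num E
  2  $ E num   num read num $  match num
  3  $ E       read num $      expand E → read S
  4  $ S read  read num $      match read
  5  $ S       num $           expand S → num E
Stack after step 5: $ E num (top = num).

num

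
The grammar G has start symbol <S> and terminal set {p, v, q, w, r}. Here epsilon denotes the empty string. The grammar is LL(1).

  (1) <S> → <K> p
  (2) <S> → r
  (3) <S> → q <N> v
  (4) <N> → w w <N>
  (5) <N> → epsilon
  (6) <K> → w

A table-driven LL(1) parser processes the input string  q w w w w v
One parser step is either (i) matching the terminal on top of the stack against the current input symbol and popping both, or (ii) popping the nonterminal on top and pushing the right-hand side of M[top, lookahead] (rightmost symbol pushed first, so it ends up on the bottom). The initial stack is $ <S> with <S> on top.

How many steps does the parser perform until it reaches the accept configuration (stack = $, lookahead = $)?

step 1: stack=$ <S>  input=q w w w w v $  — expand <S> → q <N> v
step 2: stack=$ v <N> q  input=q w w w w v $  — match q
step 3: stack=$ v <N>  input=w w w w v $  — expand <N> → w w <N>
step 4: stack=$ v <N> w w  input=w w w w v $  — match w
step 5: stack=$ v <N> w  input=w w w v $  — match w
step 6: stack=$ v <N>  input=w w v $  — expand <N> → w w <N>
step 7: stack=$ v <N> w w  input=w w v $  — match w
step 8: stack=$ v <N> w  input=w v $  — match w
step 9: stack=$ v <N>  input=v $  — expand <N> → epsilon
step 10: stack=$ v  input=v $  — match v
Accept reached after 10 steps.

10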